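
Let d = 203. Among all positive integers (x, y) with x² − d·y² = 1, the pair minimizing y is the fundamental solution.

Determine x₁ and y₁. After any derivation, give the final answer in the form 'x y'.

√203 = [14; 4,28, …], period ℓ=2 (even) → k=1
i=0: a=14 ⇒ p=14, q=1
i=1: a=4 ⇒ p=57, q=4
(x₁, y₁) = (57, 4);  57² − 203·4² = 1 ✓

57 4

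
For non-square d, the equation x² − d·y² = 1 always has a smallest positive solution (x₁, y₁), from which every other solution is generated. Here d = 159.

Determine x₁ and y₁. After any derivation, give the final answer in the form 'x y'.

√159 = [12; 1,1,1,1,3,1,1,1,1,24, …], period ℓ=10 (even) → k=9
step 0: (12, 1)  from 12·(1,0) + (0,1)
…
step 3: (38, 3)  from 1·(25,2) + (13,1)
…
step 8: (807, 64)  from 1·(517,41) + (290,23)
step 9: (1324, 105)  from 1·(807,64) + (517,41)
→ (1324, 105).  Check: 1324²=1752976, 159·105²=1752975, difference 1.

1324 105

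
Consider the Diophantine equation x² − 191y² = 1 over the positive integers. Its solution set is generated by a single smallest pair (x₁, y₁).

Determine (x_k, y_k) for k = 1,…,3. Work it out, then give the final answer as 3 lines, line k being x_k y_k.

8994000 650783
161784071999999 11706284604000
2910171887135973018000 210572647456751349217

[13; 1,4,1,1,3,…,4,1,26] for √191; ℓ=16 ⇒ convergent index 15
i=0: a=13 ⇒ p=13, q=1
…
i=2: a=4 ⇒ p=69, q=5
i=3: a=1 ⇒ p=83, q=6
…
i=6: a=2 ⇒ p=1230, q=89
…
i=13: a=1 ⇒ p=1616447, q=116962
i=14: a=4 ⇒ p=7377553, q=533821
i=15: a=1 ⇒ p=8994000, q=650783
(x₁, y₁) = (8994000, 650783);  8994000² − 191·650783² = 1 ✓
(8994000+650783√191)^2 = 161784071999999 + 11706284604000√191
(8994000+650783√191)^3 = 2910171887135973018000 + 210572647456751349217√191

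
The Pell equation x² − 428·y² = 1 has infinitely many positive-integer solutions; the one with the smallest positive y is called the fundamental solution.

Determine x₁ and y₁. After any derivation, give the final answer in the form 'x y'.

1850887 89466

[20; 1,2,4,1,5,10,5,1,4,2,1,40] for √428; ℓ=12 ⇒ convergent index 11
i=0: a=20 ⇒ p=20, q=1
…
i=4: a=1 ⇒ p=331, q=16
…
i=7: a=5 ⇒ p=99779, q=4823
…
i=10: a=2 ⇒ p=1273708, q=61567
i=11: a=1 ⇒ p=1850887, q=89466
fundamental: x₁=1850887, y₁=89466  (since 3425782686769 − 428·8004165156 = 1)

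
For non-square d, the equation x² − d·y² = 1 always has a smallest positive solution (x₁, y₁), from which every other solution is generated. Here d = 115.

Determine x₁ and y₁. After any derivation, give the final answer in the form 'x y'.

[10; 1,2,1,1,1,1,1,2,1,20] for √115; ℓ=10 ⇒ convergent index 9
i=0: a=10 ⇒ p=10, q=1
i=1: a=1 ⇒ p=11, q=1
i=2: a=2 ⇒ p=32, q=3
…
i=4: a=1 ⇒ p=75, q=7
i=5: a=1 ⇒ p=118, q=11
…
i=7: a=1 ⇒ p=311, q=29
i=8: a=2 ⇒ p=815, q=76
i=9: a=1 ⇒ p=1126, q=105
fundamental: x₁=1126, y₁=105  (since 1267876 − 115·11025 = 1)

1126 105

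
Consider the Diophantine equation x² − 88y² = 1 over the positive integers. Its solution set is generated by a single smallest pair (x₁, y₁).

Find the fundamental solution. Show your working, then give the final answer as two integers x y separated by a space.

√88 = [9; 2,1,1,1,2,18, …], period ℓ=6 (even) → k=5
a_0=9:  p_0=9·1+0=9,  q_0=9·0+1=1
…
a_2=1:  p_2=1·19+9=28,  q_2=1·2+1=3
a_3=1:  p_3=1·28+19=47,  q_3=1·3+2=5
a_4=1:  p_4=1·47+28=75,  q_4=1·5+3=8
a_5=2:  p_5=2·75+47=197,  q_5=2·8+5=21
(x₁, y₁) = (197, 21);  197² − 88·21² = 1 ✓

197 21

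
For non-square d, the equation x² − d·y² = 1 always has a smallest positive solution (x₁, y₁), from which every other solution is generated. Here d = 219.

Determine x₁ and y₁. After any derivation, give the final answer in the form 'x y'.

[14; 1,3,1,28] for √219; ℓ=4 ⇒ convergent index 3
step 0: (14, 1)  from 14·(1,0) + (0,1)
…
step 2: (59, 4)  from 3·(15,1) + (14,1)
step 3: (74, 5)  from 1·(59,4) + (15,1)
→ (74, 5).  Check: 74²=5476, 219·5²=5475, difference 1.

74 5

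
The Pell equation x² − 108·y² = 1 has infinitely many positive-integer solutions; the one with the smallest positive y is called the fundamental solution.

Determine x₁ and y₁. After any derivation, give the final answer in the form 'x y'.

1351 130

√108 → a₀=10, period (2,1,1,4,1,1,2,20); ℓ=8 even so k=7
a_0=10:  p_0=10·1+0=10,  q_0=10·0+1=1
a_1=2:  p_1=2·10+1=21,  q_1=2·1+0=2
a_2=1:  p_2=1·21+10=31,  q_2=1·2+1=3
…
a_5=1:  p_5=1·239+52=291,  q_5=1·23+5=28
a_6=1:  p_6=1·291+239=530,  q_6=1·28+23=51
a_7=2:  p_7=2·530+291=1351,  q_7=2·51+28=130
(x₁, y₁) = (1351, 130);  1351² − 108·130² = 1 ✓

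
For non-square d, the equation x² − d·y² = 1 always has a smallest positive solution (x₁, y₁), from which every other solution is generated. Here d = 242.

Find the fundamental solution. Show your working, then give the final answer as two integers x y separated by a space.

√242 → a₀=15, period (1,1,3,1,14,1,3,1,1,30); ℓ=10 even so k=9
k=0  a_k=15  p_k/q_k = 15/1
…
k=2  a_k=1  p_k/q_k = 31/2
…
k=6  a_k=1  p_k/q_k = 2209/142
…
k=8  a_k=1  p_k/q_k = 10905/701
k=9  a_k=1  p_k/q_k = 19601/1260
→ (19601, 1260).  Check: 19601²=384199201, 242·1260²=384199200, difference 1.

19601 1260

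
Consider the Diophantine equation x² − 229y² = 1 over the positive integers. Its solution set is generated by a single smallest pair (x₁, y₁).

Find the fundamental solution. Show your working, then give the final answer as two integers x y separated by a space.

5848201 386460

√229 = [15; 7,1,1,7,30, …], period ℓ=5 (odd) → k=9
k=0  a_k=15  p_k/q_k = 15/1
k=1  a_k=7  p_k/q_k = 106/7
…
k=3  a_k=1  p_k/q_k = 227/15
k=4  a_k=7  p_k/q_k = 1710/113
…
k=7  a_k=1  p_k/q_k = 413926/27353
k=8  a_k=1  p_k/q_k = 776325/51301
k=9  a_k=7  p_k/q_k = 5848201/386460
→ (5848201, 386460).  Check: 5848201²=34201454936401, 229·386460²=34201454936400, difference 1.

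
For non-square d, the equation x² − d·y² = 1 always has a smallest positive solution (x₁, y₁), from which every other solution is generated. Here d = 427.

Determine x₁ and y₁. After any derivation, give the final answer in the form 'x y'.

62 3

d=427: √d = [20; 1,1,1,40] (ℓ=4, even), read p_3/q_3
i=0: a=20 ⇒ p=20, q=1
i=1: a=1 ⇒ p=21, q=1
i=2: a=1 ⇒ p=41, q=2
i=3: a=1 ⇒ p=62, q=3
→ (62, 3).  Check: 62²=3844, 427·3²=3843, difference 1.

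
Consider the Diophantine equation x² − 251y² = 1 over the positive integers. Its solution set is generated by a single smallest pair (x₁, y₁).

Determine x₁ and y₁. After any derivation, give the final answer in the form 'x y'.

3674890 231957

√251 → a₀=15, period (1,5,2,1,2,…,5,1,30); ℓ=14 even so k=13
step 0: (15, 1)  from 15·(1,0) + (0,1)
step 1: (16, 1)  from 1·(15,1) + (1,0)
…
step 4: (301, 19)  from 1·(206,13) + (95,6)
…
step 10: (212692, 13425)  from 1·(151649,9572) + (61043,3853)
step 11: (577033, 36422)  from 2·(212692,13425) + (151649,9572)
step 12: (3097857, 195535)  from 5·(577033,36422) + (212692,13425)
step 13: (3674890, 231957)  from 1·(3097857,195535) + (577033,36422)
fundamental: x₁=3674890, y₁=231957  (since 13504816512100 − 251·53804049849 = 1)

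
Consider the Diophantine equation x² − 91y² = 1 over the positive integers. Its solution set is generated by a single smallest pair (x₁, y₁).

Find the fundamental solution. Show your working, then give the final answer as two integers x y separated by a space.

1574 165

√91 = [9; 1,1,5,1,5,1,1,18, …], period ℓ=8 (even) → k=7
i=0: a=9 ⇒ p=9, q=1
i=1: a=1 ⇒ p=10, q=1
…
i=3: a=5 ⇒ p=105, q=11
i=4: a=1 ⇒ p=124, q=13
…
i=6: a=1 ⇒ p=849, q=89
i=7: a=1 ⇒ p=1574, q=165
fundamental: x₁=1574, y₁=165  (since 2477476 − 91·27225 = 1)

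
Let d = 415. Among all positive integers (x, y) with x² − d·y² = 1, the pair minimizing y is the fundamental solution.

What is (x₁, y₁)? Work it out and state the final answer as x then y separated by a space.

d=415: √d = [20; 2,1,2,4,6,…,1,2,40] (ℓ=16, even), read p_15/q_15
step 0: (20, 1)  from 20·(1,0) + (0,1)
step 1: (41, 2)  from 2·(20,1) + (1,0)
step 2: (61, 3)  from 1·(41,2) + (20,1)
step 3: (163, 8)  from 2·(61,3) + (41,2)
step 4: (713, 35)  from 4·(163,8) + (61,3)
…
step 6: (5154, 253)  from 1·(4441,218) + (713,35)
step 7: (9595, 471)  from 1·(5154,253) + (4441,218)
…
step 9: (43534, 2137)  from 1·(33939,1666) + (9595,471)
…
step 11: (508372, 24955)  from 6·(77473,3803) + (43534,2137)
step 12: (2110961, 103623)  from 4·(508372,24955) + (77473,3803)
step 13: (4730294, 232201)  from 2·(2110961,103623) + (508372,24955)
step 14: (6841255, 335824)  from 1·(4730294,232201) + (2110961,103623)
step 15: (18412804, 903849)  from 2·(6841255,335824) + (4730294,232201)
(x₁, y₁) = (18412804, 903849);  18412804² − 415·903849² = 1 ✓

18412804 903849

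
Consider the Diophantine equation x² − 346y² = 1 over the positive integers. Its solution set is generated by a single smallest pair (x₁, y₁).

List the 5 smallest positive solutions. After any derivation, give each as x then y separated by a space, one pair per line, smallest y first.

√346 = [18; 1,1,1,1,36, …], period ℓ=5 (odd) → k=9
k=0  a_k=18  p_k/q_k = 18/1
…
k=3  a_k=1  p_k/q_k = 56/3
k=4  a_k=1  p_k/q_k = 93/5
…
k=6  a_k=1  p_k/q_k = 3497/188
…
k=8  a_k=1  p_k/q_k = 10398/559
k=9  a_k=1  p_k/q_k = 17299/930
(x₁, y₁) = (17299, 930);  17299² − 346·930² = 1 ✓
(x_2, y_2) = (17299·17299 + 346·930·930, 17299·930 + 930·17299) = (598510801, 32176140)
(x_3, y_3) = (17299·598510801 + 346·930·32176140, 17299·32176140 + 930·598510801) = (20707276675699, 1113230090790)
(x_4, y_4) = (17299·20707276675699 + 346·930·1113230090790, 17299·1113230090790 + 930·20707276675699) = (716430357827323201, 38515534648976280)
(x_5, y_5) = (17299·716430357827323201 + 346·930·38515534648976280, 17299·38515534648976280 + 930·716430357827323201) = (24787057499402451432499, 1332560466672051244650)

17299 930
598510801 32176140
20707276675699 1113230090790
716430357827323201 38515534648976280
24787057499402451432499 1332560466672051244650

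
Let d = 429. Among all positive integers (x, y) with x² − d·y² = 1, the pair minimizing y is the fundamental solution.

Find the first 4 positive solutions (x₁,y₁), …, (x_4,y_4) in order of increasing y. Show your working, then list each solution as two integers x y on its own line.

1524095 73584
4645731138049 224298012960
14161071197688057215 683702960124468816
43165635614076113391052801 2084056526021580302230080

√429 = [20; 1,2,2,9,1,12,1,9,2,2,1,40, …], period ℓ=12 (even) → k=11
a_0=20:  p_0=20·1+0=20,  q_0=20·0+1=1
a_1=1:  p_1=1·20+1=21,  q_1=1·1+0=1
…
a_3=2:  p_3=2·62+21=145,  q_3=2·3+1=7
a_4=9:  p_4=9·145+62=1367,  q_4=9·7+3=66
a_5=1:  p_5=1·1367+145=1512,  q_5=1·66+7=73
a_6=12:  p_6=12·1512+1367=19511,  q_6=12·73+66=942
a_7=1:  p_7=1·19511+1512=21023,  q_7=1·942+73=1015
a_8=9:  p_8=9·21023+19511=208718,  q_8=9·1015+942=10077
a_9=2:  p_9=2·208718+21023=438459,  q_9=2·10077+1015=21169
a_10=2:  p_10=2·438459+208718=1085636,  q_10=2·21169+10077=52415
a_11=1:  p_11=1·1085636+438459=1524095,  q_11=1·52415+21169=73584
→ (1524095, 73584).  Check: 1524095²=2322865569025, 429·73584²=2322865569024, difference 1.
(x_2, y_2) = (1524095·1524095 + 429·73584·73584, 1524095·73584 + 73584·1524095) = (4645731138049, 224298012960)
(x_3, y_3) = (1524095·4645731138049 + 429·73584·224298012960, 1524095·224298012960 + 73584·4645731138049) = (14161071197688057215, 683702960124468816)
(x_4, y_4) = (1524095·14161071197688057215 + 429·73584·683702960124468816, 1524095·683702960124468816 + 73584·14161071197688057215) = (43165635614076113391052801, 2084056526021580302230080)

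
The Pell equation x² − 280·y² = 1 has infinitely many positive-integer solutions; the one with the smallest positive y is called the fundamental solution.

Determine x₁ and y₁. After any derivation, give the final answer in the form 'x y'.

√280 → a₀=16, period (1,2,1,2,1,32); ℓ=6 even so k=5
k=0  a_k=16  p_k/q_k = 16/1
k=1  a_k=1  p_k/q_k = 17/1
k=2  a_k=2  p_k/q_k = 50/3
k=3  a_k=1  p_k/q_k = 67/4
k=4  a_k=2  p_k/q_k = 184/11
k=5  a_k=1  p_k/q_k = 251/15
(x₁, y₁) = (251, 15);  251² − 280·15² = 1 ✓

251 15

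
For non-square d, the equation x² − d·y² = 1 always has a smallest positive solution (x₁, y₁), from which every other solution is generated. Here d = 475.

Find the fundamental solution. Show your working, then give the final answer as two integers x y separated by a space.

57799 2652

√475 = [21; 1,3,1,6,2,6,1,3,1,42, …], period ℓ=10 (even) → k=9
i=0: a=21 ⇒ p=21, q=1
…
i=3: a=1 ⇒ p=109, q=5
…
i=6: a=6 ⇒ p=10287, q=472
…
i=8: a=3 ⇒ p=45921, q=2107
i=9: a=1 ⇒ p=57799, q=2652
fundamental: x₁=57799, y₁=2652  (since 3340724401 − 475·7033104 = 1)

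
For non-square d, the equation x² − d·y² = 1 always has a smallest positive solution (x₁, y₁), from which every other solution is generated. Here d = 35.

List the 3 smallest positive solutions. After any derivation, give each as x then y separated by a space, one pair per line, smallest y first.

6 1
71 12
846 143

√35 = [5; 1,10, …], period ℓ=2 (even) → k=1
step 0: (5, 1)  from 5·(1,0) + (0,1)
step 1: (6, 1)  from 1·(5,1) + (1,0)
fundamental: x₁=6, y₁=1  (since 36 − 35·1 = 1)
n=2: (6,1)∘(6,1) = (6·6+35·1·1, 6·1+1·6) = (71,12)
n=3: (71,12)∘(6,1) = (6·71+35·1·12, 6·12+1·71) = (846,143)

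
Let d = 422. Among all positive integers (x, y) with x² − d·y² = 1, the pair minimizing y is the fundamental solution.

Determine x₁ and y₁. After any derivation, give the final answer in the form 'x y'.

7022501 341850

[20; 1,1,5,2,1,…,1,1,40] for √422; ℓ=14 ⇒ convergent index 13
k=0  a_k=20  p_k/q_k = 20/1
k=1  a_k=1  p_k/q_k = 21/1
k=2  a_k=1  p_k/q_k = 41/2
…
k=5  a_k=1  p_k/q_k = 719/35
k=6  a_k=3  p_k/q_k = 2650/129
k=7  a_k=20  p_k/q_k = 53719/2615
…
k=9  a_k=1  p_k/q_k = 217526/10589
k=10  a_k=2  p_k/q_k = 598859/29152
k=11  a_k=5  p_k/q_k = 3211821/156349
k=12  a_k=1  p_k/q_k = 3810680/185501
k=13  a_k=1  p_k/q_k = 7022501/341850
→ (7022501, 341850).  Check: 7022501²=49315520295001, 422·341850²=49315520295000, difference 1.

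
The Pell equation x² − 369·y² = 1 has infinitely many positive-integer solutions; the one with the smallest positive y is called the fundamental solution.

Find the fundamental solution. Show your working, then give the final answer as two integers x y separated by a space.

[19; 4,1,3,2,7,4,7,2,3,1,4,38] for √369; ℓ=12 ⇒ convergent index 11
i=0: a=19 ⇒ p=19, q=1
…
i=2: a=1 ⇒ p=96, q=5
i=3: a=3 ⇒ p=365, q=19
…
i=5: a=7 ⇒ p=6147, q=320
…
i=8: a=2 ⇒ p=393504, q=20485
…
i=10: a=1 ⇒ p=1758061, q=91521
i=11: a=4 ⇒ p=8396801, q=437120
→ (8396801, 437120).  Check: 8396801²=70506267033601, 369·437120²=70506267033600, difference 1.

8396801 437120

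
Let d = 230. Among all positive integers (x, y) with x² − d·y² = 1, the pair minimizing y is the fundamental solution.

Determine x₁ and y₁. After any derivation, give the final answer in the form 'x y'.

√230 = [15; 6,30, …], period ℓ=2 (even) → k=1
k=0  a_k=15  p_k/q_k = 15/1
k=1  a_k=6  p_k/q_k = 91/6
fundamental: x₁=91, y₁=6  (since 8281 − 230·36 = 1)

91 6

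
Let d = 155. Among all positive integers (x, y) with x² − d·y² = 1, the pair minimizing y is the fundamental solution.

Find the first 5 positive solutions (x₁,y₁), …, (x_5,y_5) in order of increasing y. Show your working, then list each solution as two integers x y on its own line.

249 20
124001 9960
61752249 4960060
30752496001 2470099920
15314681256249 1230104800100

√155 = [12; 2,4,2,24, …], period ℓ=4 (even) → k=3
i=0: a=12 ⇒ p=12, q=1
i=1: a=2 ⇒ p=25, q=2
i=2: a=4 ⇒ p=112, q=9
i=3: a=2 ⇒ p=249, q=20
fundamental: x₁=249, y₁=20  (since 62001 − 155·400 = 1)
(x_2, y_2) = (249·249 + 155·20·20, 249·20 + 20·249) = (124001, 9960)
(x_3, y_3) = (249·124001 + 155·20·9960, 249·9960 + 20·124001) = (61752249, 4960060)
(x_4, y_4) = (249·61752249 + 155·20·4960060, 249·4960060 + 20·61752249) = (30752496001, 2470099920)
(x_5, y_5) = (249·30752496001 + 155·20·2470099920, 249·2470099920 + 20·30752496001) = (15314681256249, 1230104800100)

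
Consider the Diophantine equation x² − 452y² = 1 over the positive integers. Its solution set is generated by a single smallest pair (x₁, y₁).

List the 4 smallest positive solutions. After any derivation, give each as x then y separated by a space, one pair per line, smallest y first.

1204353 56648
2900932297217 136448377488
6987493029899166849 328664025545553880
16830816386073401651890177 791655010315592455701792

√452 → a₀=21, period (3,1,5,3,10,3,5,1,3,42); ℓ=10 even so k=9
a_0=21:  p_0=21·1+0=21,  q_0=21·0+1=1
a_1=3:  p_1=3·21+1=64,  q_1=3·1+0=3
a_2=1:  p_2=1·64+21=85,  q_2=1·3+1=4
a_3=5:  p_3=5·85+64=489,  q_3=5·4+3=23
…
a_7=5:  p_7=5·49579+16009=263904,  q_7=5·2332+753=12413
a_8=1:  p_8=1·263904+49579=313483,  q_8=1·12413+2332=14745
a_9=3:  p_9=3·313483+263904=1204353,  q_9=3·14745+12413=56648
fundamental: x₁=1204353, y₁=56648  (since 1450466148609 − 452·3208995904 = 1)
n=2: (1204353,56648)∘(1204353,56648) = (1204353·1204353+452·56648·56648, 1204353·56648+56648·1204353) = (2900932297217,136448377488)
n=3: (2900932297217,136448377488)∘(1204353,56648) = (1204353·2900932297217+452·56648·136448377488, 1204353·136448377488+56648·2900932297217) = (6987493029899166849,328664025545553880)
n=4: (6987493029899166849,328664025545553880)∘(1204353,56648) = (1204353·6987493029899166849+452·56648·328664025545553880, 1204353·328664025545553880+56648·6987493029899166849) = (16830816386073401651890177,791655010315592455701792)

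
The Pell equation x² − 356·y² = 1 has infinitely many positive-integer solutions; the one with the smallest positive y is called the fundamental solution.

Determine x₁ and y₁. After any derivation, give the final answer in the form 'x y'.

500001 26500

[18; 1,6,1,1,2,…,6,1,36] for √356; ℓ=14 ⇒ convergent index 13
a_0=18:  p_0=18·1+0=18,  q_0=18·0+1=1
…
a_4=1:  p_4=1·151+132=283,  q_4=1·8+7=15
a_5=2:  p_5=2·283+151=717,  q_5=2·15+8=38
…
a_10=1:  p_10=1·28151+9717=37868,  q_10=1·1492+515=2007
a_11=1:  p_11=1·37868+28151=66019,  q_11=1·2007+1492=3499
a_12=6:  p_12=6·66019+37868=433982,  q_12=6·3499+2007=23001
a_13=1:  p_13=1·433982+66019=500001,  q_13=1·23001+3499=26500
(x₁, y₁) = (500001, 26500);  500001² − 356·26500² = 1 ✓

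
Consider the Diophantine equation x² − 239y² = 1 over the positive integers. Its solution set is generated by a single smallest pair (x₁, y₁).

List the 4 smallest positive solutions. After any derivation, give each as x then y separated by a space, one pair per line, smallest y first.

√239 → a₀=15, period (2,5,1,2,4,15,4,2,1,5,2,30); ℓ=12 even so k=11
i=0: a=15 ⇒ p=15, q=1
…
i=2: a=5 ⇒ p=170, q=11
…
i=4: a=2 ⇒ p=572, q=37
i=5: a=4 ⇒ p=2489, q=161
i=6: a=15 ⇒ p=37907, q=2452
i=7: a=4 ⇒ p=154117, q=9969
i=8: a=2 ⇒ p=346141, q=22390
i=9: a=1 ⇒ p=500258, q=32359
i=10: a=5 ⇒ p=2847431, q=184185
i=11: a=2 ⇒ p=6195120, q=400729
(x₁, y₁) = (6195120, 400729);  6195120² − 239·400729² = 1 ✓
k=2:  x_2 = 6195120·6195120+239·400729·400729 = 76759023628799,  y_2 = 6195120·400729+400729·6195120 = 4965128484960
k=3:  x_3 = 6195120·76759023628799+239·400729·4965128484960 = 951062724926484326640,  y_3 = 6195120·4965128484960+400729·76759023628799 = 61519133559490389671
k=4:  x_4 = 6195120·951062724926484326640+239·400729·61519133559490389671 = 11783895416893046404284364801,  y_4 = 6195120·61519133559490389671+400729·951062724926484326640 = 762236829394135240588726080

6195120 400729
76759023628799 4965128484960
951062724926484326640 61519133559490389671
11783895416893046404284364801 762236829394135240588726080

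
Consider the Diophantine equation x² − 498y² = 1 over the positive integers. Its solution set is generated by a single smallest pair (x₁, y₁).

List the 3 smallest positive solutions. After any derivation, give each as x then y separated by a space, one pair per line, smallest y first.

√498 → a₀=22, period (3,6,22,6,3,44); ℓ=6 even so k=5
a_0=22:  p_0=22·1+0=22,  q_0=22·0+1=1
a_1=3:  p_1=3·22+1=67,  q_1=3·1+0=3
…
a_4=6:  p_4=6·9395+424=56794,  q_4=6·421+19=2545
a_5=3:  p_5=3·56794+9395=179777,  q_5=3·2545+421=8056
fundamental: x₁=179777, y₁=8056  (since 32319769729 − 498·64899136 = 1)
(179777+8056√498)^2 = 64639539457 + 2896567024√498
(179777+8056√498)^3 = 23241404969742401 + 1041472259739240√498

179777 8056
64639539457 2896567024
23241404969742401 1041472259739240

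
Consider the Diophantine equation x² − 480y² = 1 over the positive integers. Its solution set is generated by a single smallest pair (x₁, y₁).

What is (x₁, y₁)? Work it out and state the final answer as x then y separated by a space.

√480 → a₀=21, period (1,9,1,42); ℓ=4 even so k=3
step 0: (21, 1)  from 21·(1,0) + (0,1)
step 1: (22, 1)  from 1·(21,1) + (1,0)
step 2: (219, 10)  from 9·(22,1) + (21,1)
step 3: (241, 11)  from 1·(219,10) + (22,1)
(x₁, y₁) = (241, 11);  241² − 480·11² = 1 ✓

241 11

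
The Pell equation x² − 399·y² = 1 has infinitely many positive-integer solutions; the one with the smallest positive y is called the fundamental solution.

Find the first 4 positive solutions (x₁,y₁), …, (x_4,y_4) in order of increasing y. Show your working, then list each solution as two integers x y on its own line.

[19; 1,38] for √399; ℓ=2 ⇒ convergent index 1
a_0=19:  p_0=19·1+0=19,  q_0=19·0+1=1
a_1=1:  p_1=1·19+1=20,  q_1=1·1+0=1
→ (20, 1).  Check: 20²=400, 399·1²=399, difference 1.
(x_2, y_2) = (20·20 + 399·1·1, 20·1 + 1·20) = (799, 40)
(x_3, y_3) = (20·799 + 399·1·40, 20·40 + 1·799) = (31940, 1599)
(x_4, y_4) = (20·31940 + 399·1·1599, 20·1599 + 1·31940) = (1276801, 63920)

20 1
799 40
31940 1599
1276801 63920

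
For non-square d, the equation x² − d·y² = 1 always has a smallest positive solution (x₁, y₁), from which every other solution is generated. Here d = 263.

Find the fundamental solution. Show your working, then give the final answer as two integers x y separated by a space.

139128 8579

√263 = [16; 4,1,1,1,1,15,1,1,1,1,4,32, …], period ℓ=12 (even) → k=11
a_0=16:  p_0=16·1+0=16,  q_0=16·0+1=1
…
a_2=1:  p_2=1·65+16=81,  q_2=1·4+1=5
a_3=1:  p_3=1·81+65=146,  q_3=1·5+4=9
a_4=1:  p_4=1·146+81=227,  q_4=1·9+5=14
a_5=1:  p_5=1·227+146=373,  q_5=1·14+9=23
a_6=15:  p_6=15·373+227=5822,  q_6=15·23+14=359
a_7=1:  p_7=1·5822+373=6195,  q_7=1·359+23=382
a_8=1:  p_8=1·6195+5822=12017,  q_8=1·382+359=741
a_9=1:  p_9=1·12017+6195=18212,  q_9=1·741+382=1123
a_10=1:  p_10=1·18212+12017=30229,  q_10=1·1123+741=1864
a_11=4:  p_11=4·30229+18212=139128,  q_11=4·1864+1123=8579
→ (139128, 8579).  Check: 139128²=19356600384, 263·8579²=19356600383, difference 1.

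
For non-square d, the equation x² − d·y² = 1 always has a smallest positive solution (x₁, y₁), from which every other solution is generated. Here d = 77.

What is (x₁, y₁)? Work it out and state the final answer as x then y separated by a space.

351 40

√77 → a₀=8, period (1,3,2,3,1,16); ℓ=6 even so k=5
i=0: a=8 ⇒ p=8, q=1
…
i=3: a=2 ⇒ p=79, q=9
i=4: a=3 ⇒ p=272, q=31
i=5: a=1 ⇒ p=351, q=40
→ (351, 40).  Check: 351²=123201, 77·40²=123200, difference 1.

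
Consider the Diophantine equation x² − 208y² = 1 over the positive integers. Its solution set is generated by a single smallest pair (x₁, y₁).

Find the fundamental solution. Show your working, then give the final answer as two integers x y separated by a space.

649 45

d=208: √d = [14; 2,2,1,2,2,28] (ℓ=6, even), read p_5/q_5
step 0: (14, 1)  from 14·(1,0) + (0,1)
step 1: (29, 2)  from 2·(14,1) + (1,0)
step 2: (72, 5)  from 2·(29,2) + (14,1)
step 3: (101, 7)  from 1·(72,5) + (29,2)
step 4: (274, 19)  from 2·(101,7) + (72,5)
step 5: (649, 45)  from 2·(274,19) + (101,7)
→ (649, 45).  Check: 649²=421201, 208·45²=421200, difference 1.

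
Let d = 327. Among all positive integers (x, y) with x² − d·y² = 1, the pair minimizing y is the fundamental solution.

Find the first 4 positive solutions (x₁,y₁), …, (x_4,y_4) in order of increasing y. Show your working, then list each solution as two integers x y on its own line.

√327 → a₀=18, period (12,36); ℓ=2 even so k=1
step 0: (18, 1)  from 18·(1,0) + (0,1)
step 1: (217, 12)  from 12·(18,1) + (1,0)
fundamental: x₁=217, y₁=12  (since 47089 − 327·144 = 1)
(217+12√327)^2 = 94177 + 5208√327
(217+12√327)^3 = 40872601 + 2260260√327
(217+12√327)^4 = 17738614657 + 980947632√327

217 12
94177 5208
40872601 2260260
17738614657 980947632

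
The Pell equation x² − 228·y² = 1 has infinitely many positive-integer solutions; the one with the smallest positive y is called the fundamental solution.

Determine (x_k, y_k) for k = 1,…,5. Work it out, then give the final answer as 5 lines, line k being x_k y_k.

√228 = [15; 10,30, …], period ℓ=2 (even) → k=1
i=0: a=15 ⇒ p=15, q=1
i=1: a=10 ⇒ p=151, q=10
fundamental: x₁=151, y₁=10  (since 22801 − 228·100 = 1)
k=2:  x_2 = 151·151+228·10·10 = 45601,  y_2 = 151·10+10·151 = 3020
k=3:  x_3 = 151·45601+228·10·3020 = 13771351,  y_3 = 151·3020+10·45601 = 912030
k=4:  x_4 = 151·13771351+228·10·912030 = 4158902401,  y_4 = 151·912030+10·13771351 = 275430040
k=5:  x_5 = 151·4158902401+228·10·275430040 = 1255974753751,  y_5 = 151·275430040+10·4158902401 = 83178960050

151 10
45601 3020
13771351 912030
4158902401 275430040
1255974753751 83178960050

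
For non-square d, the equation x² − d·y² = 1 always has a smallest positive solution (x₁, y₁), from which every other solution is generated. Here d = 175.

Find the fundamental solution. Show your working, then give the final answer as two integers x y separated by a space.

2024 153

√175 → a₀=13, period (4,2,1,2,4,26); ℓ=6 even so k=5
k=0  a_k=13  p_k/q_k = 13/1
k=1  a_k=4  p_k/q_k = 53/4
…
k=3  a_k=1  p_k/q_k = 172/13
k=4  a_k=2  p_k/q_k = 463/35
k=5  a_k=4  p_k/q_k = 2024/153
(x₁, y₁) = (2024, 153);  2024² − 175·153² = 1 ✓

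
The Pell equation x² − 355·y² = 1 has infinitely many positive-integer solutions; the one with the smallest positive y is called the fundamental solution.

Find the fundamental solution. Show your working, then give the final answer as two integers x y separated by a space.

√355 = [18; 1,5,3,3,1,6,1,3,3,5,1,36, …], period ℓ=12 (even) → k=11
step 0: (18, 1)  from 18·(1,0) + (0,1)
step 1: (19, 1)  from 1·(18,1) + (1,0)
step 2: (113, 6)  from 5·(19,1) + (18,1)
…
step 4: (1187, 63)  from 3·(358,19) + (113,6)
…
step 10: (803418, 42641)  from 5·(151391,8035) + (46463,2466)
step 11: (954809, 50676)  from 1·(803418,42641) + (151391,8035)
(x₁, y₁) = (954809, 50676);  954809² − 355·50676² = 1 ✓

954809 50676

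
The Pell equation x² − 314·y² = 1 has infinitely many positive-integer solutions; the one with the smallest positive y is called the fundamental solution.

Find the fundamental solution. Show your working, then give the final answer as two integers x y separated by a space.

392499 22150

√314 → a₀=17, period (1,2,1,1,2,1,34); ℓ=7 odd so k=13
i=0: a=17 ⇒ p=17, q=1
…
i=2: a=2 ⇒ p=53, q=3
…
i=5: a=2 ⇒ p=319, q=18
…
i=12: a=2 ⇒ p=282617, q=15949
i=13: a=1 ⇒ p=392499, q=22150
(x₁, y₁) = (392499, 22150);  392499² − 314·22150² = 1 ✓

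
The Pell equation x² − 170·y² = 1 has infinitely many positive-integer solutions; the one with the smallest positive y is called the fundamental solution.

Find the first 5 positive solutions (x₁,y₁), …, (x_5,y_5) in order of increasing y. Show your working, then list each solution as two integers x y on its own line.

339 26
229841 17628
155831859 11951758
105653770561 8103274296
71633100608499 5494008020930

√170 → a₀=13, period (26); ℓ=1 odd so k=1
i=0: a=13 ⇒ p=13, q=1
i=1: a=26 ⇒ p=339, q=26
→ (339, 26).  Check: 339²=114921, 170·26²=114920, difference 1.
n=2: (339,26)∘(339,26) = (339·339+170·26·26, 339·26+26·339) = (229841,17628)
n=3: (229841,17628)∘(339,26) = (339·229841+170·26·17628, 339·17628+26·229841) = (155831859,11951758)
n=4: (155831859,11951758)∘(339,26) = (339·155831859+170·26·11951758, 339·11951758+26·155831859) = (105653770561,8103274296)
n=5: (105653770561,8103274296)∘(339,26) = (339·105653770561+170·26·8103274296, 339·8103274296+26·105653770561) = (71633100608499,5494008020930)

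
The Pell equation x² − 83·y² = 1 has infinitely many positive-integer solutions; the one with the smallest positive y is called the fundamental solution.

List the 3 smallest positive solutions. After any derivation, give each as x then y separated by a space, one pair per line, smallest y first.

82 9
13447 1476
2205226 242055

√83 = [9; 9,18, …], period ℓ=2 (even) → k=1
step 0: (9, 1)  from 9·(1,0) + (0,1)
step 1: (82, 9)  from 9·(9,1) + (1,0)
→ (82, 9).  Check: 82²=6724, 83·9²=6723, difference 1.
(x_2, y_2) = (82·82 + 83·9·9, 82·9 + 9·82) = (13447, 1476)
(x_3, y_3) = (82·13447 + 83·9·1476, 82·1476 + 9·13447) = (2205226, 242055)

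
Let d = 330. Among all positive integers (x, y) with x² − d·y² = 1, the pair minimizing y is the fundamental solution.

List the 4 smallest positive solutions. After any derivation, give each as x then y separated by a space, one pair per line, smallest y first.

109 6
23761 1308
5179789 285138
1129170241 62158776

√330 = [18; 6,36, …], period ℓ=2 (even) → k=1
k=0  a_k=18  p_k/q_k = 18/1
k=1  a_k=6  p_k/q_k = 109/6
(x₁, y₁) = (109, 6);  109² − 330·6² = 1 ✓
(x_2, y_2) = (109·109 + 330·6·6, 109·6 + 6·109) = (23761, 1308)
(x_3, y_3) = (109·23761 + 330·6·1308, 109·1308 + 6·23761) = (5179789, 285138)
(x_4, y_4) = (109·5179789 + 330·6·285138, 109·285138 + 6·5179789) = (1129170241, 62158776)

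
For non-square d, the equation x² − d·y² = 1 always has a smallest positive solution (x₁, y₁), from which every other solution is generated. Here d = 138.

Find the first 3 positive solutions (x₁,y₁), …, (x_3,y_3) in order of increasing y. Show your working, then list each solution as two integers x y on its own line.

√138 = [11; 1,2,1,22, …], period ℓ=4 (even) → k=3
step 0: (11, 1)  from 11·(1,0) + (0,1)
step 1: (12, 1)  from 1·(11,1) + (1,0)
step 2: (35, 3)  from 2·(12,1) + (11,1)
step 3: (47, 4)  from 1·(35,3) + (12,1)
(x₁, y₁) = (47, 4);  47² − 138·4² = 1 ✓
k=2:  x_2 = 47·47+138·4·4 = 4417,  y_2 = 47·4+4·47 = 376
k=3:  x_3 = 47·4417+138·4·376 = 415151,  y_3 = 47·376+4·4417 = 35340

47 4
4417 376
415151 35340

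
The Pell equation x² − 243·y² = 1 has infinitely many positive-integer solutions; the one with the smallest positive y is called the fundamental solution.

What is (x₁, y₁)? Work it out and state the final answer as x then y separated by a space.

[15; 1,1,2,3,15,3,2,1,1,30] for √243; ℓ=10 ⇒ convergent index 9
a_0=15:  p_0=15·1+0=15,  q_0=15·0+1=1
a_1=1:  p_1=1·15+1=16,  q_1=1·1+0=1
…
a_4=3:  p_4=3·78+31=265,  q_4=3·5+2=17
a_5=15:  p_5=15·265+78=4053,  q_5=15·17+5=260
…
a_7=2:  p_7=2·12424+4053=28901,  q_7=2·797+260=1854
a_8=1:  p_8=1·28901+12424=41325,  q_8=1·1854+797=2651
a_9=1:  p_9=1·41325+28901=70226,  q_9=1·2651+1854=4505
fundamental: x₁=70226, y₁=4505  (since 4931691076 − 243·20295025 = 1)

70226 4505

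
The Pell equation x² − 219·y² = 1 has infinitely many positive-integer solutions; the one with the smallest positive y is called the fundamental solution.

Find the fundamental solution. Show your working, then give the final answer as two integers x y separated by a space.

74 5

√219 = [14; 1,3,1,28, …], period ℓ=4 (even) → k=3
a_0=14:  p_0=14·1+0=14,  q_0=14·0+1=1
a_1=1:  p_1=1·14+1=15,  q_1=1·1+0=1
a_2=3:  p_2=3·15+14=59,  q_2=3·1+1=4
a_3=1:  p_3=1·59+15=74,  q_3=1·4+1=5
→ (74, 5).  Check: 74²=5476, 219·5²=5475, difference 1.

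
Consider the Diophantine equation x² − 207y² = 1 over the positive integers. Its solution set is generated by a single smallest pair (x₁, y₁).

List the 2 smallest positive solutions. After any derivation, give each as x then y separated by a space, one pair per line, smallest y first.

√207 → a₀=14, period (2,1,1,2,1,1,2,28); ℓ=8 even so k=7
a_0=14:  p_0=14·1+0=14,  q_0=14·0+1=1
…
a_2=1:  p_2=1·29+14=43,  q_2=1·2+1=3
…
a_4=2:  p_4=2·72+43=187,  q_4=2·5+3=13
a_5=1:  p_5=1·187+72=259,  q_5=1·13+5=18
a_6=1:  p_6=1·259+187=446,  q_6=1·18+13=31
a_7=2:  p_7=2·446+259=1151,  q_7=2·31+18=80
fundamental: x₁=1151, y₁=80  (since 1324801 − 207·6400 = 1)
n=2: (1151,80)∘(1151,80) = (1151·1151+207·80·80, 1151·80+80·1151) = (2649601,184160)

1151 80
2649601 184160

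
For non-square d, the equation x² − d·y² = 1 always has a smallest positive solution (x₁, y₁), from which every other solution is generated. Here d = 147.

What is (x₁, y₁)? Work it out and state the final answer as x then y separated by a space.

97 8

d=147: √d = [12; 8,24] (ℓ=2, even), read p_1/q_1
i=0: a=12 ⇒ p=12, q=1
i=1: a=8 ⇒ p=97, q=8
(x₁, y₁) = (97, 8);  97² − 147·8² = 1 ✓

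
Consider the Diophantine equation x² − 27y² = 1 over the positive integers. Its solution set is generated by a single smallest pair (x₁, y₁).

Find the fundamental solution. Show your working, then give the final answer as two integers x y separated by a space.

26 5

[5; 5,10] for √27; ℓ=2 ⇒ convergent index 1
i=0: a=5 ⇒ p=5, q=1
i=1: a=5 ⇒ p=26, q=5
fundamental: x₁=26, y₁=5  (since 676 − 27·25 = 1)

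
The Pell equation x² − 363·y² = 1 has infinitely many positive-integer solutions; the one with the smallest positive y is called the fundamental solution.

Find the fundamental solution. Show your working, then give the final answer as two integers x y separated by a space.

√363 → a₀=19, period (19,38); ℓ=2 even so k=1
a_0=19:  p_0=19·1+0=19,  q_0=19·0+1=1
a_1=19:  p_1=19·19+1=362,  q_1=19·1+0=19
(x₁, y₁) = (362, 19);  362² − 363·19² = 1 ✓

362 19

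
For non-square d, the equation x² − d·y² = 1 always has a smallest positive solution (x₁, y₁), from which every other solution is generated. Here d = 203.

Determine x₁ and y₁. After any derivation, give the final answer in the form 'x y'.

57 4

[14; 4,28] for √203; ℓ=2 ⇒ convergent index 1
k=0  a_k=14  p_k/q_k = 14/1
k=1  a_k=4  p_k/q_k = 57/4
fundamental: x₁=57, y₁=4  (since 3249 − 203·16 = 1)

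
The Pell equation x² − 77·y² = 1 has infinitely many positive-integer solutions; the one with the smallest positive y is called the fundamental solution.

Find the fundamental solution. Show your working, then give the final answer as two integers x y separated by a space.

d=77: √d = [8; 1,3,2,3,1,16] (ℓ=6, even), read p_5/q_5
step 0: (8, 1)  from 8·(1,0) + (0,1)
step 1: (9, 1)  from 1·(8,1) + (1,0)
step 2: (35, 4)  from 3·(9,1) + (8,1)
step 3: (79, 9)  from 2·(35,4) + (9,1)
step 4: (272, 31)  from 3·(79,9) + (35,4)
step 5: (351, 40)  from 1·(272,31) + (79,9)
fundamental: x₁=351, y₁=40  (since 123201 − 77·1600 = 1)

351 40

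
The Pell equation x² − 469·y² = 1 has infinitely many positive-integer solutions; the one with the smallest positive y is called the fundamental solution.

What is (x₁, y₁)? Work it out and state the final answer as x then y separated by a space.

√469 → a₀=21, period (1,1,1,10,6,10,1,1,1,42); ℓ=10 even so k=9
k=0  a_k=21  p_k/q_k = 21/1
…
k=2  a_k=1  p_k/q_k = 43/2
…
k=4  a_k=10  p_k/q_k = 693/32
k=5  a_k=6  p_k/q_k = 4223/195
…
k=7  a_k=1  p_k/q_k = 47146/2177
k=8  a_k=1  p_k/q_k = 90069/4159
k=9  a_k=1  p_k/q_k = 137215/6336
fundamental: x₁=137215, y₁=6336  (since 18827956225 − 469·40144896 = 1)

137215 6336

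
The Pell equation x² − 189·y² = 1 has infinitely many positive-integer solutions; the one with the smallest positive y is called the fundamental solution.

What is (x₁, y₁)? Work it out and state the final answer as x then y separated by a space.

55 4

d=189: √d = [13; 1,2,1,26] (ℓ=4, even), read p_3/q_3
a_0=13:  p_0=13·1+0=13,  q_0=13·0+1=1
a_1=1:  p_1=1·13+1=14,  q_1=1·1+0=1
a_2=2:  p_2=2·14+13=41,  q_2=2·1+1=3
a_3=1:  p_3=1·41+14=55,  q_3=1·3+1=4
fundamental: x₁=55, y₁=4  (since 3025 − 189·16 = 1)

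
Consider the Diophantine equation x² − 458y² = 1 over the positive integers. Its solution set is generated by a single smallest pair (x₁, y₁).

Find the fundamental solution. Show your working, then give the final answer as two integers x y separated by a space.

√458 = [21; 2,2,42, …], period ℓ=3 (odd) → k=5
step 0: (21, 1)  from 21·(1,0) + (0,1)
step 1: (43, 2)  from 2·(21,1) + (1,0)
step 2: (107, 5)  from 2·(43,2) + (21,1)
…
step 4: (9181, 429)  from 2·(4537,212) + (107,5)
step 5: (22899, 1070)  from 2·(9181,429) + (4537,212)
fundamental: x₁=22899, y₁=1070  (since 524364201 − 458·1144900 = 1)

22899 1070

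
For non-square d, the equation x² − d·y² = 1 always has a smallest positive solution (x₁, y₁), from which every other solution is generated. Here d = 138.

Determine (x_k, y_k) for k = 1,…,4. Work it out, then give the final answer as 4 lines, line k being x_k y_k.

√138 = [11; 1,2,1,22, …], period ℓ=4 (even) → k=3
k=0  a_k=11  p_k/q_k = 11/1
…
k=2  a_k=2  p_k/q_k = 35/3
k=3  a_k=1  p_k/q_k = 47/4
(x₁, y₁) = (47, 4);  47² − 138·4² = 1 ✓
(47+4√138)^2 = 4417 + 376√138
(47+4√138)^3 = 415151 + 35340√138
(47+4√138)^4 = 39019777 + 3321584√138

47 4
4417 376
415151 35340
39019777 3321584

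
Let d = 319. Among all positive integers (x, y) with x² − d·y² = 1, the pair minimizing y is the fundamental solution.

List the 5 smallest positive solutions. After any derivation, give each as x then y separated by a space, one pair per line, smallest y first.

12901780 722361
332911854336799 18639485405160
8590311008090840302660 480965080021169647239
221660605515932150288251132801 12410611300231033623224965680
5719632734066677605580897309458268900 320237953322189008993822774252173561

d=319: √d = [17; 1,6,5,1,4,…,6,1,34] (ℓ=14, even), read p_13/q_13
i=0: a=17 ⇒ p=17, q=1
i=1: a=1 ⇒ p=18, q=1
i=2: a=6 ⇒ p=125, q=7
i=3: a=5 ⇒ p=643, q=36
i=4: a=1 ⇒ p=768, q=43
i=5: a=4 ⇒ p=3715, q=208
…
i=7: a=1 ⇒ p=15628, q=875
i=8: a=3 ⇒ p=58797, q=3292
…
i=11: a=5 ⇒ p=1798881, q=100718
i=12: a=6 ⇒ p=11102899, q=621643
i=13: a=1 ⇒ p=12901780, q=722361
→ (12901780, 722361).  Check: 12901780²=166455927168400, 319·722361²=166455927168399, difference 1.
(x_2, y_2) = (12901780·12901780 + 319·722361·722361, 12901780·722361 + 722361·12901780) = (332911854336799, 18639485405160)
(x_3, y_3) = (12901780·332911854336799 + 319·722361·18639485405160, 12901780·18639485405160 + 722361·332911854336799) = (8590311008090840302660, 480965080021169647239)
(x_4, y_4) = (12901780·8590311008090840302660 + 319·722361·480965080021169647239, 12901780·480965080021169647239 + 722361·8590311008090840302660) = (221660605515932150288251132801, 12410611300231033623224965680)
(x_5, y_5) = (12901780·221660605515932150288251132801 + 319·722361·12410611300231033623224965680, 12901780·12410611300231033623224965680 + 722361·221660605515932150288251132801) = (5719632734066677605580897309458268900, 320237953322189008993822774252173561)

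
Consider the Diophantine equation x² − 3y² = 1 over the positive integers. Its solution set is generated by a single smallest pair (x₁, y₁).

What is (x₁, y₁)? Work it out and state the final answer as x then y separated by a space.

2 1

√3 → a₀=1, period (1,2); ℓ=2 even so k=1
i=0: a=1 ⇒ p=1, q=1
i=1: a=1 ⇒ p=2, q=1
fundamental: x₁=2, y₁=1  (since 4 − 3·1 = 1)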